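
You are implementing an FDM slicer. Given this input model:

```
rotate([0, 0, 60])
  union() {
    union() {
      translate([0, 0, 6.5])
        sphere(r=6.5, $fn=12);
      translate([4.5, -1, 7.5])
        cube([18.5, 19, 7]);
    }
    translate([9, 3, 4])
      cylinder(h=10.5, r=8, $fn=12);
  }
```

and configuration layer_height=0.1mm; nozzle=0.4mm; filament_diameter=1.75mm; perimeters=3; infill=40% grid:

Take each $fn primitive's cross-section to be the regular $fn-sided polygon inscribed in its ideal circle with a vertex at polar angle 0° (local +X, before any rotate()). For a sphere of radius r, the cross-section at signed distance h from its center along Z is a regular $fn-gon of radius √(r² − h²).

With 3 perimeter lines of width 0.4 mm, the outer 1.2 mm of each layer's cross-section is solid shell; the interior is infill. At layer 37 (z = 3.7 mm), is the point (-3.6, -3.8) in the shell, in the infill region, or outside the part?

At z = 3.7 mm: the sphere: section is a regular 12-gon, circumradius = √(r²−h²) = √(6.5²−2.8²) = 5.866; the cube at (4.5, -1) is not intersected at this z (z outside [7.5, 14.5]); Merging all regions: only the r=6.5 sphere is present, so the union is just that shape — 1 connected region; the cylinder at (9, 3) does not reach this height (z outside [4, 14.5]); Merging all regions: only that combined region is present, so the union is just that shape — 1 connected region; (rotated 60° about Z; rotation is an isometry so areas/perimeters/island counts are preserved). Overall, the cross-section is a single solid region. Undo the 60° rotation: the query point maps to (-5.091, 1.218) in the un-rotated model frame. The nearest boundary edge runs (-5.08, 2.93)→(-5.87, 0.00); distance from the point to it = 0.43 mm. The point is inside the cross-section, 0.43 mm from the nearest boundary — within the 1.2 mm shell band (3 × 0.4).

shell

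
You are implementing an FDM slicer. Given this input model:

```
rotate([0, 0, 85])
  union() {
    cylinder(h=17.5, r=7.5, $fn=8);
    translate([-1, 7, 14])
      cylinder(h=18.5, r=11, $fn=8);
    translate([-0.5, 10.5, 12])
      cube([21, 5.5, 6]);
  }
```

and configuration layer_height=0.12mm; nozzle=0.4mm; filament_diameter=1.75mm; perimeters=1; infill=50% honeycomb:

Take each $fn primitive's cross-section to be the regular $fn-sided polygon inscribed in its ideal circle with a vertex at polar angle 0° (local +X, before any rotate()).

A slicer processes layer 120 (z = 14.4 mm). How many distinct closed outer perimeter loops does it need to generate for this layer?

1

At z = 14.4 mm: the cylinder: section is a regular 8-gon, circumradius r=7.5; the r=11 cylinder at (-1, 7) gives a regular 8-gon of circumradius 11 (constant along its height); the cube at (-0.5, 10.5) (footprint 21×5.5) is included at this height; Combining (union): the regions partially overlap (shared area 157.00 mm²), so overlapping operands fuse into one piece — 1 connected region; (rotated 85° about Z; rotation is an isometry so areas/perimeters/island counts are preserved). The result has 1 disconnected region.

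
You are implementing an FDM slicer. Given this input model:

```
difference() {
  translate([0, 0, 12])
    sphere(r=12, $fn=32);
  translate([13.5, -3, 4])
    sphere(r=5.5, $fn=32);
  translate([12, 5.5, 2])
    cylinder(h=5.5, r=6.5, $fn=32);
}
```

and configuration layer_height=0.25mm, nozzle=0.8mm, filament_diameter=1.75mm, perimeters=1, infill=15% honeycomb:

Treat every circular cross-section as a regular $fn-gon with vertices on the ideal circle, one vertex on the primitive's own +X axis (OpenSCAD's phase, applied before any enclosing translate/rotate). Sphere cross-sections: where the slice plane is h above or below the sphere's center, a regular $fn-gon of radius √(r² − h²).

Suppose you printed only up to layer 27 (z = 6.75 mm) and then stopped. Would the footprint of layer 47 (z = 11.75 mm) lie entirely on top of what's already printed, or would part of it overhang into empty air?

Compare the two slices. At z = 6.75: the r=12 sphere slices to a regular 32-gon of circumradius 10.791 (√(r²−h²) with h=5.25 from center) (area = (32/2)·10.791²·sin(360°/32) = 363.45 mm²); the r=5.5 sphere at (13.5, -3) slices to a regular 32-gon of circumradius 4.763 (√(r²−h²) with h=2.75 from center) (area = (32/2)·4.763²·sin(360°/32) = 70.82 mm²); the cylinder at (12, 5.5): section is a regular 32-gon, circumradius r=6.5 (area = (32/2)·6.500²·sin(360°/32) = 131.88 mm²); Taking the first minus the rest: starting from the r=12 sphere (363.45 mm²), the r=5.5 sphere at (13.5, -3) partially overlaps it — only the 7.20 mm² overlap (of its 70.82 mm²) is removed, clipping the outline; the r=6.5 cylinder at (12, 5.5) partially overlaps it — only the 28.02 mm² overlap (of its 131.88 mm²) is removed, clipping the outline — area = 328.23 mm². At z = 11.75: the sphere: section is a regular 32-gon, circumradius = √(r²−h²) = √(12²−0.25²) = 11.997 (area = (32/2)·11.997²·sin(360°/32) = 449.29 mm²); the sphere at (13.5, -3) is absent (|z−center|=7.750 > r=5.5); the cylinder at (12, 5.5) is not intersected at this z (z outside [2, 7.5]); After the difference (first − rest): none of the subtracted shapes is present at this height, so the r=12 sphere is unchanged — area = 449.29 mm². Checking containment: at z = 11.75 the cross-section extends beyond the z = 6.75 cross-section by about 121.06 mm².

part overhangs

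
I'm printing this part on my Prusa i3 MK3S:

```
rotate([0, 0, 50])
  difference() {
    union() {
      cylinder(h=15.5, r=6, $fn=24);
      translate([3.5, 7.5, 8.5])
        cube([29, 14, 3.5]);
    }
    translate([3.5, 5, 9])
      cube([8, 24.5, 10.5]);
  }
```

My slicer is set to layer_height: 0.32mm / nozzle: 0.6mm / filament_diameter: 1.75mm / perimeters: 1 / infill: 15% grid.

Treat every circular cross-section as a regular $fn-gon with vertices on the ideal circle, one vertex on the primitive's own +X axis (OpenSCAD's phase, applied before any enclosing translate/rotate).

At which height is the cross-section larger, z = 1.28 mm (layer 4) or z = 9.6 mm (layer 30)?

Layer 4 (z = 1.28): the r=6 cylinder contributes a regular 24-gon of circumradius 6 (area = (24/2)·6.000²·sin(360°/24) = 111.81 mm²); the cube at (3.5, 7.5) is not intersected at this z (z outside [8.5, 12]); Merging all regions: only the r=6 cylinder is present, so the union is just that shape — area = 111.81 mm²; the cube at (3.5, 5) is not intersected at this z (z outside [9, 19.5]); After the difference (first − rest): none of the subtracted shapes is present at this height, so the result so far is unchanged — area = 111.81 mm²; (rotated 50° about Z; rotation is an isometry so areas/perimeters/island counts are preserved). So its area = 111.81 mm². Layer 30 (z = 9.6): the r=6 cylinder contributes a regular 24-gon of circumradius 6 (area = (24/2)·6.000²·sin(360°/24) = 111.81 mm²); the cube at (3.5, 7.5) (footprint 29×14) is included at this height (area 406.00 mm²); Taking the union: the 2 present regions are separate (no shared area or edge), so areas and boundary lengths simply add and each stays a separate island — area = 517.81 mm²; the cube at (3.5, 5) is present — its section is the full 8×24.5 rectangle (area 196.00 mm²); After the difference (first − rest): starting from that combined region (517.81 mm²), the 8×24.5 cube at (3.5, 5) partially overlaps it — only the 112.00 mm² overlap (of its 196.00 mm²) is removed, clipping the outline — area = 405.81 mm²; (whole slice rotated 50° about Z — lengths, areas and connectivity unchanged). So its area = 405.81 mm². Layer 30 is larger (405.81 vs 111.81 mm²).

layer 30 (z = 9.6 mm)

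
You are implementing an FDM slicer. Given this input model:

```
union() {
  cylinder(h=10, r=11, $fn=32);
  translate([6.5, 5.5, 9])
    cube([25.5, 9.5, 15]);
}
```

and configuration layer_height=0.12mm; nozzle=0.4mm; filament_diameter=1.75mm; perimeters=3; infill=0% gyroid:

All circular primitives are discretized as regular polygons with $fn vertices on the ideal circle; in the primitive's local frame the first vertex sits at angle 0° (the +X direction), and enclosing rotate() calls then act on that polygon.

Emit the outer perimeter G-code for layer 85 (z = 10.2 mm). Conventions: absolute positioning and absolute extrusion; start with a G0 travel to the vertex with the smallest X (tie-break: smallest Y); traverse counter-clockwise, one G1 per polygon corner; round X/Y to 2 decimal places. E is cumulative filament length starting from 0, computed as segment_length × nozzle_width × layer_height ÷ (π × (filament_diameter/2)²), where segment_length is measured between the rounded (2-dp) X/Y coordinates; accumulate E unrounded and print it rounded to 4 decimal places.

At z = 10.2 mm: the cylinder does not reach this height (z outside [0, 10]); the 25.5×9.5 cube at (6.5, 5.5) contributes its full rectangle; Combining (union): only the 25.5×9.5 cube at (6.5, 5.5) is present, so the union is just that shape — 1 connected region. The outline is a single polygon with 4 vertices. Extrusion per mm of travel: 0.4 × 0.12 / (π × 0.875²) = 0.019956. Accumulating E over each segment gives final E = 1.3969.

G0 X6.50 Y5.50 Z10.20
G1 X32.00 Y5.50 E0.5089
G1 X32.00 Y15.00 E0.6985
G1 X6.50 Y15.00 E1.2073
G1 X6.50 Y5.50 E1.3969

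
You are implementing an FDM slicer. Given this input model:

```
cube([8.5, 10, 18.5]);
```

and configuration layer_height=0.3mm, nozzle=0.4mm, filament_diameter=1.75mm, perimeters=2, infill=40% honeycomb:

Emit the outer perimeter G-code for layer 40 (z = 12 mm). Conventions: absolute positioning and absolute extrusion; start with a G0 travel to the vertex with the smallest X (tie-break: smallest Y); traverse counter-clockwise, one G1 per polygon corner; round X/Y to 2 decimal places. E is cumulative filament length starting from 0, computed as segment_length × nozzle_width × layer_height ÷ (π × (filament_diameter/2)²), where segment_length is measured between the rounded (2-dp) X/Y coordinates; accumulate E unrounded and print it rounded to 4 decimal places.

G0 X0.00 Y0.00 Z12.00
G1 X8.50 Y0.00 E0.4241
G1 X8.50 Y10.00 E0.9230
G1 X0.00 Y10.00 E1.3470
G1 X0.00 Y0.00 E1.8459

At z = 12 mm: the cube is present — its section is the full 8.5×10 rectangle. The outline is a single polygon with 4 vertices. Extrusion per mm of travel: 0.4 × 0.3 / (π × 0.875²) = 0.049890. Accumulating E over each segment gives final E = 1.8459.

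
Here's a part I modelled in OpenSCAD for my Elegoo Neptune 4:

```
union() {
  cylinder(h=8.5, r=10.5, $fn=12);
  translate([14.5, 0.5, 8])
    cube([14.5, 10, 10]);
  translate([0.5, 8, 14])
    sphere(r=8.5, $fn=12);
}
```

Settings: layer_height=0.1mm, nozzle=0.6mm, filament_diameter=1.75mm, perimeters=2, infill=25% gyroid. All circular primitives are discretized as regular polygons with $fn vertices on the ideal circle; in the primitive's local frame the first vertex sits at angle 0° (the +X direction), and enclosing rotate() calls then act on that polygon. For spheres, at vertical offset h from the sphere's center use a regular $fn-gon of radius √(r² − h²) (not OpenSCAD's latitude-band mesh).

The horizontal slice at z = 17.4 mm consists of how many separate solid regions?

2

At z = 17.4 mm: the cylinder is absent (z outside [0, 8.5]); the cube at (14.5, 0.5) is present — its section is the full 14.5×10 rectangle; the r=8.5 sphere at (0.5, 8) slices to a regular 12-gon of circumradius 7.790 (√(r²−h²) with h=3.4 from center); Taking the union: the 2 present regions are separate (no shared area or edge), so areas and boundary lengths simply add and each stays a separate island — 2 connected regions. The result has 2 disconnected regions.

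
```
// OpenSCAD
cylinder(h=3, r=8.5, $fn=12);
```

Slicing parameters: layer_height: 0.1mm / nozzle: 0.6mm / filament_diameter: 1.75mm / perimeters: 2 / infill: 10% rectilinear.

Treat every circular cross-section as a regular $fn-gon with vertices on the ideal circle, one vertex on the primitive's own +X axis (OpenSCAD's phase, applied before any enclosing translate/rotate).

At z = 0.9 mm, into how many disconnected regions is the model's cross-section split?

1

At z = 0.9 mm: the r=8.5 cylinder contributes a regular 12-gon of circumradius 8.5. The result has 1 disconnected region.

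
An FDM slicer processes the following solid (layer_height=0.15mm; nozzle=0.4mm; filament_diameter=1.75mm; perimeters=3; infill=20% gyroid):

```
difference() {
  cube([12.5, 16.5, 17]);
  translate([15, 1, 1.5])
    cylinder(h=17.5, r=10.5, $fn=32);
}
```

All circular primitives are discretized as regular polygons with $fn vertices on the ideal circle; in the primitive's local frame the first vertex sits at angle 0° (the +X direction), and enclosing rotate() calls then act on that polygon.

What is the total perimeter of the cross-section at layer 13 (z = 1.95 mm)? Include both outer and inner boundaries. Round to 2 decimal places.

53.88 mm

At z = 1.95 mm: the cube is present — its section is the full 12.5×16.5 rectangle (perimeter 58.00 mm); the r=10.5 cylinder at (15, 1) gives a regular 32-gon of circumradius 10.5 (constant along its height) (perimeter = 2·32·10.500·sin(180°/32) = 65.87 mm); Taking the first minus the rest: starting from the 12.5×16.5 cube, the r=10.5 cylinder at (15, 1) partially overlaps it — only the 68.06 mm² overlap (of its 344.14 mm²) is removed, clipping the outline — boundary = 53.88 mm. Overall, the cross-section is a single solid region. Total boundary length (outer) = 53.88 mm.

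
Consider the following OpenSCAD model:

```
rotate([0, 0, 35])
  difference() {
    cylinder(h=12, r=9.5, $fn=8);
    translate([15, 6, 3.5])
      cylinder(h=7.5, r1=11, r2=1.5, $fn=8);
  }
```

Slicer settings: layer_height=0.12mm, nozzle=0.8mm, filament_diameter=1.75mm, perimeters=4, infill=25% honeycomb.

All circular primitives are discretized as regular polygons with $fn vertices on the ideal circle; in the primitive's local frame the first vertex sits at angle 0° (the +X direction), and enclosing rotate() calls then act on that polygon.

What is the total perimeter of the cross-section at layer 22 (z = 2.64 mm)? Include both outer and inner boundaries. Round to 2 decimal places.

58.17 mm

At z = 2.64 mm: the r=9.5 cylinder gives a regular 8-gon of circumradius 9.5 (constant along its height) (perimeter = 2·8·9.500·sin(180°/8) = 58.17 mm); the cone at (15, 6) does not reach this height (z outside [3.5, 11]); After the difference (first − rest): none of the subtracted shapes is present at this height, so the r=9.5 cylinder is unchanged — boundary = 58.17 mm; (rotated 35° about Z; rotation is an isometry so areas/perimeters/island counts are preserved). Overall, the cross-section is a single solid region. Total boundary length (outer) = 58.17 mm.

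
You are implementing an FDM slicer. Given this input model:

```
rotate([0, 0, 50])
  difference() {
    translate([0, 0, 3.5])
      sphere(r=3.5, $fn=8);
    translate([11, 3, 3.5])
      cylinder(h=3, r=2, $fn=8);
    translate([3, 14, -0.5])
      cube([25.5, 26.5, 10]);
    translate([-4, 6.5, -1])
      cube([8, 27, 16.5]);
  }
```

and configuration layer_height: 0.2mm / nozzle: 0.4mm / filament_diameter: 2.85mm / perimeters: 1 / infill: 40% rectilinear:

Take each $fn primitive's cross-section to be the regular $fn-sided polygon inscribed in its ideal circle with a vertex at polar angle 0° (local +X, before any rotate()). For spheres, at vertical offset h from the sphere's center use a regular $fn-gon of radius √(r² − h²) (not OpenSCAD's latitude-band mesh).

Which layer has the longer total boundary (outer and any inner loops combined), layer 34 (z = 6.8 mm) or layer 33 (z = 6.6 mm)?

Layer 34 (z = 6.8): the sphere: section is a regular 8-gon, circumradius = √(r²−h²) = √(3.5²−3.3²) = 1.166 (perimeter = 2·8·1.166·sin(180°/8) = 7.14 mm); the cylinder at (11, 3) is absent (z outside [3.5, 6.5]); the cube at (3, 14) (footprint 25.5×26.5) is included at this height (perimeter 104.00 mm); the cube at (-4, 6.5) (footprint 8×27) is included at this height (perimeter 70.00 mm); After the difference (first − rest): starting from the r=3.5 sphere, the 25.5×26.5 cube at (3, 14) misses the remaining region (no effect); the 8×27 cube at (-4, 6.5) misses the remaining region (no effect) — boundary = 7.14 mm; (whole slice rotated 50° about Z — lengths, areas and connectivity unchanged). So its perimeter = 7.14 mm. Layer 33 (z = 6.6): the sphere: section is a regular 8-gon, circumradius = √(r²−h²) = √(3.5²−3.1²) = 1.625 (perimeter = 2·8·1.625·sin(180°/8) = 9.95 mm); the cylinder at (11, 3) does not reach this height (z outside [3.5, 6.5]); the cube at (3, 14) (footprint 25.5×26.5) is included at this height (perimeter 104.00 mm); the cube at (-4, 6.5) (footprint 8×27) is included at this height (perimeter 70.00 mm); After the difference (first − rest): starting from the r=3.5 sphere, the 25.5×26.5 cube at (3, 14) misses the remaining region (no effect); the 8×27 cube at (-4, 6.5) misses the remaining region (no effect) — boundary = 9.95 mm; (whole slice rotated 50° about Z — lengths, areas and connectivity unchanged). So its perimeter = 9.95 mm. Layer 33 is larger (9.95 vs 7.14 mm).

layer 33 (z = 6.6 mm)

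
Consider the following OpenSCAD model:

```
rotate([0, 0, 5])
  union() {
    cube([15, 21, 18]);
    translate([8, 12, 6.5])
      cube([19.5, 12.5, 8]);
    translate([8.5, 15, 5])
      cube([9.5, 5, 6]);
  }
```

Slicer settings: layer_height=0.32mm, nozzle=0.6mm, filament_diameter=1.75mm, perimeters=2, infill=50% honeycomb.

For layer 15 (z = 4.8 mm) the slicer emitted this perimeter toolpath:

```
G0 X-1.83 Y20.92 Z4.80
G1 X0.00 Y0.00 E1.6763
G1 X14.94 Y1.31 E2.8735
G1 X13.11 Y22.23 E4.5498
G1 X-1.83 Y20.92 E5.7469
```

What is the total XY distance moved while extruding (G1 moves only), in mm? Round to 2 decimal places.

Sum the Euclidean lengths of each G1 segment: total = 71.99 mm.

71.99 mm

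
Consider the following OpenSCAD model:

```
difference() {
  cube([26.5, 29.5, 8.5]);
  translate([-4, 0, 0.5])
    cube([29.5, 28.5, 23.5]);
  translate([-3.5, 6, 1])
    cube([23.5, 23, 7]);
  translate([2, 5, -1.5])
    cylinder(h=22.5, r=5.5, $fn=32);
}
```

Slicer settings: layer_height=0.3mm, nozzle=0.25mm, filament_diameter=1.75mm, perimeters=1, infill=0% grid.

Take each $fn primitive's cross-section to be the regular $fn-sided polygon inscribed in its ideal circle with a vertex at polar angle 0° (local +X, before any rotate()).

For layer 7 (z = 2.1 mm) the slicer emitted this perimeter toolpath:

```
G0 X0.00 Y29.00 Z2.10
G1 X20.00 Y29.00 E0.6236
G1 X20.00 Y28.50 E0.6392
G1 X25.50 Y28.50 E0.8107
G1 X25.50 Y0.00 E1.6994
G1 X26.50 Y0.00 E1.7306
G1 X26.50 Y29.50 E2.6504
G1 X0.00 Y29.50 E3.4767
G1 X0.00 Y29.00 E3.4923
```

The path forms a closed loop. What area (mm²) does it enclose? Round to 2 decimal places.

45.00 mm²

Apply the shoelace formula to the sequence of (X, Y) vertices; enclosed area = 45.00 mm².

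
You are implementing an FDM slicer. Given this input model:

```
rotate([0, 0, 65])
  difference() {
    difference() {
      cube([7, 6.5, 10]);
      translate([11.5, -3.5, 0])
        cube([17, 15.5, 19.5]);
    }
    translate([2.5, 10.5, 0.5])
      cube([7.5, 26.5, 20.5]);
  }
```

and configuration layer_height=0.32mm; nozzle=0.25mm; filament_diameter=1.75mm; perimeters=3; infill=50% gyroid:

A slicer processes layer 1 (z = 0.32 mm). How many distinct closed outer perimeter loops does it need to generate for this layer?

1

At z = 0.32 mm: the 7×6.5 cube contributes its full rectangle; the 17×15.5 cube at (11.5, -3.5) contributes its full rectangle; Subtracting the remaining from the first: starting from the 7×6.5 cube, the 17×15.5 cube at (11.5, -3.5) misses the remaining region (no effect) — 1 connected region; the cube at (2.5, 10.5) is absent (z outside [0.5, 21]); After the difference (first − rest): none of the subtracted shapes is present at this height, so the result so far is unchanged — 1 connected region; (whole slice rotated 65° about Z — lengths, areas and connectivity unchanged). The result has 1 disconnected region.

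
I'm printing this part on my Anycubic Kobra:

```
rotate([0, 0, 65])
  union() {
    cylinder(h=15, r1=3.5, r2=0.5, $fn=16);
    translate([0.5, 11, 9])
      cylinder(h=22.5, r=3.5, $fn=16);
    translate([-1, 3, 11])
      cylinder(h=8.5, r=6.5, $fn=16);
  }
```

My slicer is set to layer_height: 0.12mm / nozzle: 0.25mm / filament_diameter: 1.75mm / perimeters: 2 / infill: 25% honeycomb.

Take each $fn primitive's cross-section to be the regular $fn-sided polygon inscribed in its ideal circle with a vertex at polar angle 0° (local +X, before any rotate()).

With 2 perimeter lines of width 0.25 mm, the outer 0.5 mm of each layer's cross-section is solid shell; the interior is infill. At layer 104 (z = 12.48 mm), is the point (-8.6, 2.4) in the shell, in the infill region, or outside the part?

At z = 12.48 mm: the cone contributes a regular 16-gon of circumradius 1.004 (interpolated between r1=3.5 and r2=0.5 at t=0.832); the r=3.5 cylinder at (0.5, 11) gives a regular 16-gon of circumradius 3.5 (constant along its height); the cylinder at (-1, 3): section is a regular 16-gon, circumradius r=6.5; Combining (union): the regions partially overlap (shared area 9.26 mm²), so overlapping operands fuse into one piece — 1 connected region; (rotated 65° about Z; rotation is an isometry so areas/perimeters/island counts are preserved). Overall, the cross-section is a single solid region. Undo the 65° rotation: the query point maps to (-1.459, 8.809) in the un-rotated model frame. The nearest boundary edge runs (-3.49, 9.01)→(-2.44, 9.21); distance from the point to it = 1.06 mm. The point is inside the cross-section and 1.06 mm from the nearest boundary — more than the 0.5 mm shell width (2 × 0.25), so it's in the infill interior.

infill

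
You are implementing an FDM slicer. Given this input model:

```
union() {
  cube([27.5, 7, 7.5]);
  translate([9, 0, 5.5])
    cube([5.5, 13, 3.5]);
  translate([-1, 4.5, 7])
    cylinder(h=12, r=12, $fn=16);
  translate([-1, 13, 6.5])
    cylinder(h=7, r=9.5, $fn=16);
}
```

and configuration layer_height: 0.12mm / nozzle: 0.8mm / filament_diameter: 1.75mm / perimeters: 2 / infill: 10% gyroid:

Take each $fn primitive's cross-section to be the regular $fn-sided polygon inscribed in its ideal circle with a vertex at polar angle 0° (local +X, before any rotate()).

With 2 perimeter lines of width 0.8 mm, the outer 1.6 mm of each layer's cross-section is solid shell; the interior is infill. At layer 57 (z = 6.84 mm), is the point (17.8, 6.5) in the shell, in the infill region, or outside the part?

shell

At z = 6.84 mm: the 27.5×7 cube contributes its full rectangle; the 5.5×13 cube at (9, 0) contributes its full rectangle; the cylinder at (-1, 4.5) does not reach this height (z outside [7, 19]); the r=9.5 cylinder at (-1, 13) contributes a regular 16-gon of circumradius 9.5; Merging all regions: the regions partially overlap (shared area 52.07 mm²), so overlapping operands fuse into one piece — 1 connected region. Overall, the cross-section is a single solid region. The nearest boundary edge runs (14.50, 7.00)→(27.50, 7.00); distance from the point to it = 0.50 mm. The point is inside the cross-section, 0.50 mm from the nearest boundary — within the 1.6 mm shell band (2 × 0.8).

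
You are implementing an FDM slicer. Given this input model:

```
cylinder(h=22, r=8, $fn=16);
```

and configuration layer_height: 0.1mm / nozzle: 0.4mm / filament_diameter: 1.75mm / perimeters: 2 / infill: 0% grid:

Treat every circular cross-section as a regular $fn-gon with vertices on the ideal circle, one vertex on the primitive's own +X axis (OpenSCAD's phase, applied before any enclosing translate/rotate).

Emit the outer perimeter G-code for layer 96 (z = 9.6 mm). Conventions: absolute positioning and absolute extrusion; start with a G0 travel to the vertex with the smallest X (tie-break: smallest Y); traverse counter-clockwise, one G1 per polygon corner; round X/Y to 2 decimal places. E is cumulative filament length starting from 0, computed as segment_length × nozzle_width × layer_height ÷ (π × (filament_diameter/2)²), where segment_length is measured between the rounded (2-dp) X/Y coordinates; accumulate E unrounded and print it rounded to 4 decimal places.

G0 X-8.00 Y0.00 Z9.60
G1 X-7.39 Y-3.06 E0.0519
G1 X-5.66 Y-5.66 E0.1038
G1 X-3.06 Y-7.39 E0.1558
G1 X0.00 Y-8.00 E0.2076
G1 X3.06 Y-7.39 E0.2595
G1 X5.66 Y-5.66 E0.3115
G1 X7.39 Y-3.06 E0.3634
G1 X8.00 Y0.00 E0.4153
G1 X7.39 Y3.06 E0.4672
G1 X5.66 Y5.66 E0.5191
G1 X3.06 Y7.39 E0.5711
G1 X0.00 Y8.00 E0.6229
G1 X-3.06 Y7.39 E0.6748
G1 X-5.66 Y5.66 E0.7268
G1 X-7.39 Y3.06 E0.7787
G1 X-8.00 Y0.00 E0.8306

At z = 9.6 mm: the cylinder: section is a regular 16-gon, circumradius r=8. The outline is a single polygon with 16 vertices. Extrusion per mm of travel: 0.4 × 0.1 / (π × 0.875²) = 0.016630. Accumulating E over each segment gives final E = 0.8306.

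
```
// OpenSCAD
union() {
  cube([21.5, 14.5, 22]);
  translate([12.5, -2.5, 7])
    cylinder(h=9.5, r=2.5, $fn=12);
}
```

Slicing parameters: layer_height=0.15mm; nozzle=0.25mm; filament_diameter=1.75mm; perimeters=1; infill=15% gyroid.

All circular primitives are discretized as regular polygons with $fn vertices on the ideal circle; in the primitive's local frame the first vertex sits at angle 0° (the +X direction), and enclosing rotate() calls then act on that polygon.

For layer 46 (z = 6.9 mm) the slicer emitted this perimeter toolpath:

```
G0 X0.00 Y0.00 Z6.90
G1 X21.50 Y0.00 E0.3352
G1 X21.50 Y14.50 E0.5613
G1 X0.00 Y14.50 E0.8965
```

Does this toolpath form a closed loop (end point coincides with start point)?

Start point (G0): (0.00, 0.00). End point (last G1): the path does not return to the start — open.

no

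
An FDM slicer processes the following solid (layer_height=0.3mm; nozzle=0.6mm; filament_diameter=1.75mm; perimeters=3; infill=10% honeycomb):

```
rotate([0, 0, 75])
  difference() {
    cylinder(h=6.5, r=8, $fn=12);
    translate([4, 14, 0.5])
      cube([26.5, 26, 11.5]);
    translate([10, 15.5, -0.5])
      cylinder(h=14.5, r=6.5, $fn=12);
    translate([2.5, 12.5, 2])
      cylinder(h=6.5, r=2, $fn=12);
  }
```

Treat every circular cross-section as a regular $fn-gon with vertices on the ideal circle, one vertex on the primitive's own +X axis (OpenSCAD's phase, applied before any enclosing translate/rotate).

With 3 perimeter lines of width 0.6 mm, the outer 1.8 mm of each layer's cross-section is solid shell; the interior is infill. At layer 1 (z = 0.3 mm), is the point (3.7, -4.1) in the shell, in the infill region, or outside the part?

At z = 0.3 mm: the cylinder: section is a regular 12-gon, circumradius r=8; the cube at (4, 14) is absent (z outside [0.5, 12]); the r=6.5 cylinder at (10, 15.5) gives a regular 12-gon of circumradius 6.5 (constant along its height); the cylinder at (2.5, 12.5) is absent (z outside [2, 8.5]); Taking the first minus the rest: starting from the r=8 cylinder, the r=6.5 cylinder at (10, 15.5) misses the remaining region (no effect) — 1 connected region; (rotated 75° about Z; rotation is an isometry so areas/perimeters/island counts are preserved). Overall, the cross-section is a single solid region. Undo the 75° rotation: the query point maps to (-3.003, -4.635) in the un-rotated model frame. The nearest boundary edge runs (-4.00, -6.93)→(-6.93, -4.00); distance from the point to it = 2.33 mm. The point is inside the cross-section and 2.33 mm from the nearest boundary — more than the 1.8 mm shell width (3 × 0.6), so it's in the infill interior.

infill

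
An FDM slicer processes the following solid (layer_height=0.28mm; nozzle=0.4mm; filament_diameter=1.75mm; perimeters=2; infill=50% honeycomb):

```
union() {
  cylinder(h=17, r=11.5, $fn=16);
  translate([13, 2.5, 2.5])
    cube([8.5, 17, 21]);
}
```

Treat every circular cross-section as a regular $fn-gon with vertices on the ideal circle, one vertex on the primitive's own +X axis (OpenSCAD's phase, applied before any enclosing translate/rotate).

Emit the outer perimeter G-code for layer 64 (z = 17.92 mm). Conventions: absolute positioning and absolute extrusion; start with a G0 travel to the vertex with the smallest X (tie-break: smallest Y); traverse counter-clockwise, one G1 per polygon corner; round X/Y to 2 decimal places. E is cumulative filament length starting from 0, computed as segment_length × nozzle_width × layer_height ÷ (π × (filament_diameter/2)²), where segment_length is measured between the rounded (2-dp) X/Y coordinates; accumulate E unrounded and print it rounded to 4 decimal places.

G0 X13.00 Y2.50 Z17.92
G1 X21.50 Y2.50 E0.3958
G1 X21.50 Y19.50 E1.1874
G1 X13.00 Y19.50 E1.5832
G1 X13.00 Y2.50 E2.3748

At z = 17.92 mm: the cylinder is absent (z outside [0, 17]); the cube at (13, 2.5) (footprint 8.5×17) is included at this height; Taking the union: only the 8.5×17 cube at (13, 2.5) is present, so the union is just that shape — 1 connected region. The outline is a single polygon with 4 vertices. Extrusion per mm of travel: 0.4 × 0.28 / (π × 0.875²) = 0.046564. Accumulating E over each segment gives final E = 2.3748.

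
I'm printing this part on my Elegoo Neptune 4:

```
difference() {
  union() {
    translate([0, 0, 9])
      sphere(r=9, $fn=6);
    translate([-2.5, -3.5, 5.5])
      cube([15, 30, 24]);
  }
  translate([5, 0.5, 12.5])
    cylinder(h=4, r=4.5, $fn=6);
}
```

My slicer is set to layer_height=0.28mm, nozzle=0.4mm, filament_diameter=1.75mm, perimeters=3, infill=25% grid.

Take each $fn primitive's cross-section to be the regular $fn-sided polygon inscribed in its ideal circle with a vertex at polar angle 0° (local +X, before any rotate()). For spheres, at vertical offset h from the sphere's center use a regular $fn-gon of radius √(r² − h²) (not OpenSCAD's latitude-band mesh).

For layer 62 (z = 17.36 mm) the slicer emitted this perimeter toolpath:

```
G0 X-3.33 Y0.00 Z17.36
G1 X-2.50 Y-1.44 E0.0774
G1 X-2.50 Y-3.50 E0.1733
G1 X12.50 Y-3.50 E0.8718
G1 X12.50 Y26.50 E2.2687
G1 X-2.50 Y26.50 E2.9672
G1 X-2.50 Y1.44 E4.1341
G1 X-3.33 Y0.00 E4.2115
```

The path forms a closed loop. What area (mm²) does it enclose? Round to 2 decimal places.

Apply the shoelace formula to the sequence of (X, Y) vertices; enclosed area = 451.20 mm².

451.20 mm²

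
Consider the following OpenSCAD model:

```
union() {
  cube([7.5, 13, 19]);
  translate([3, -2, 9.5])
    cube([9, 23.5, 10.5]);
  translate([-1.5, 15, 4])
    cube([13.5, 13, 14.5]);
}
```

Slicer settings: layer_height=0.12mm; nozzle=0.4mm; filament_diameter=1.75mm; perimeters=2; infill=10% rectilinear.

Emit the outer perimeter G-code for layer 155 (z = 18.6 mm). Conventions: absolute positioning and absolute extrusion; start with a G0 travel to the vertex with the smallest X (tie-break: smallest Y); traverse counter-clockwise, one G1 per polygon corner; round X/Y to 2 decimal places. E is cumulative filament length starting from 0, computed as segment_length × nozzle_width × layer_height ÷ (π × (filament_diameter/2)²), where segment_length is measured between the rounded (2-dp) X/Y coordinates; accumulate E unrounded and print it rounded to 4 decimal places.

G0 X0.00 Y0.00 Z18.60
G1 X3.00 Y0.00 E0.0599
G1 X3.00 Y-2.00 E0.0998
G1 X12.00 Y-2.00 E0.2794
G1 X12.00 Y21.50 E0.7484
G1 X3.00 Y21.50 E0.9280
G1 X3.00 Y13.00 E1.0976
G1 X0.00 Y13.00 E1.1575
G1 X0.00 Y0.00 E1.4169

At z = 18.6 mm: the 7.5×13 cube contributes its full rectangle; the cube at (3, -2) is present — its section is the full 9×23.5 rectangle; the cube at (-1.5, 15) does not reach this height (z outside [4, 18.5]); Taking the union: the regions partially overlap (shared area 58.50 mm²), so overlapping operands fuse into one piece — 1 connected region. The outline is a single polygon with 8 vertices. Extrusion per mm of travel: 0.4 × 0.12 / (π × 0.875²) = 0.019956. Accumulating E over each segment gives final E = 1.4169.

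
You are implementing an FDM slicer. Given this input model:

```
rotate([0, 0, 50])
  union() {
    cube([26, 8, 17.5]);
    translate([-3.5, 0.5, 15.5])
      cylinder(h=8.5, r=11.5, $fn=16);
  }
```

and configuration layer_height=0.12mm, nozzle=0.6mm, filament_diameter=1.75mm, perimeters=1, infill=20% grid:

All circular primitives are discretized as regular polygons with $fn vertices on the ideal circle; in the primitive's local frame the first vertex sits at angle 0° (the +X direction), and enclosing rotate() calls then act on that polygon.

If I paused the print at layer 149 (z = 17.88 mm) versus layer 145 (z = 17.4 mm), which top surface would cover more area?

Layer 149 (z = 17.88): the cube is not intersected at this z (z outside [0, 17.5]); the r=11.5 cylinder at (-3.5, 0.5) contributes a regular 16-gon of circumradius 11.5 (area = (16/2)·11.500²·sin(360°/16) = 404.88 mm²); Merging all regions: only the r=11.5 cylinder at (-3.5, 0.5) is present, so the union is just that shape — area = 404.88 mm²; (whole slice rotated 50° about Z — lengths, areas and connectivity unchanged). So its area = 404.88 mm². Layer 145 (z = 17.4): the cube (footprint 26×8) is included at this height (area 208.00 mm²); the r=11.5 cylinder at (-3.5, 0.5) gives a regular 16-gon of circumradius 11.5 (constant along its height) (area = (16/2)·11.500²·sin(360°/16) = 404.88 mm²); Merging all regions: the regions partially overlap — summed areas 612.88 mm² minus the doubly-counted overlap 56.13 mm² gives 556.75 mm² — area = 556.75 mm²; (rotated 50° about Z; rotation is an isometry so areas/perimeters/island counts are preserved). So its area = 556.75 mm². Layer 145 is larger (556.75 vs 404.88 mm²).

layer 145 (z = 17.4 mm)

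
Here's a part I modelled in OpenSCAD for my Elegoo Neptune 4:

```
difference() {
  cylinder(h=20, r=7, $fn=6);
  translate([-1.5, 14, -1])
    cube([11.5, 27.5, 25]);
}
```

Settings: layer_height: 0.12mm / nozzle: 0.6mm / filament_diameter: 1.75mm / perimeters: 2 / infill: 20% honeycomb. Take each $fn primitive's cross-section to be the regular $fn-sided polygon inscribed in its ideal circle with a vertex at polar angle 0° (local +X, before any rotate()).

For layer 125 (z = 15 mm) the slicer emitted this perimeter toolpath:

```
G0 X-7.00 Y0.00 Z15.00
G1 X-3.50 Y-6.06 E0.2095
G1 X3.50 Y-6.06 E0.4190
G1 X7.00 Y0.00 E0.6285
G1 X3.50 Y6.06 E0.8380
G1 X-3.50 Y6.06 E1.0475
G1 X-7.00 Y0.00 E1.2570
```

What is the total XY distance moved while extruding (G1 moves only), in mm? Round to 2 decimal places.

41.99 mm

Sum the Euclidean lengths of each G1 segment: total = 41.99 mm.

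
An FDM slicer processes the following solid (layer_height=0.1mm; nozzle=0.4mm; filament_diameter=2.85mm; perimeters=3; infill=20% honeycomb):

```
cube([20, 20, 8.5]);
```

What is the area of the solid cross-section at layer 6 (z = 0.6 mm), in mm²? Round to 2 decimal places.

400.00 mm²

At z = 0.6 mm: the 20×20 cube contributes its full rectangle (area 400.00 mm²). Overall, the cross-section is a single solid region. Net area = 400.00 mm².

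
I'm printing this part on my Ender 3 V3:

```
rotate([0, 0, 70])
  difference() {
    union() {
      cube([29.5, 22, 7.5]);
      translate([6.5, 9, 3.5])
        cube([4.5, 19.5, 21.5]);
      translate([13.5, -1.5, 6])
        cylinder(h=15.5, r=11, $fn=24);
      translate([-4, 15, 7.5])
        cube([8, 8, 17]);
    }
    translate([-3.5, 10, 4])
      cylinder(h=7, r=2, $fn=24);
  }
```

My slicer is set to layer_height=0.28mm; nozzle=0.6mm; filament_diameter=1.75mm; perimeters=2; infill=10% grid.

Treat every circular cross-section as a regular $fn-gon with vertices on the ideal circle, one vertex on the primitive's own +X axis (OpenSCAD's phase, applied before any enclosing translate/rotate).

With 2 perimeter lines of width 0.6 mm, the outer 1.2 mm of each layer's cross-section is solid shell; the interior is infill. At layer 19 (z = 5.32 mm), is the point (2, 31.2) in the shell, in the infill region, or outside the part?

At z = 5.32 mm: the cube is present — its section is the full 29.5×22 rectangle; the 4.5×19.5 cube at (6.5, 9) contributes its full rectangle; the cylinder at (13.5, -1.5) does not reach this height (z outside [6, 21.5]); the cube at (-4, 15) is not intersected at this z (z outside [7.5, 24.5]); Merging all regions: the regions partially overlap (shared area 58.50 mm²), so overlapping operands fuse into one piece — 1 connected region; the r=2 cylinder at (-3.5, 10) contributes a regular 24-gon of circumradius 2; Taking the first minus the rest: starting from the result so far, the r=2 cylinder at (-3.5, 10) misses the remaining region (no effect) — 1 connected region; (rotated 70° about Z; rotation is an isometry so areas/perimeters/island counts are preserved). Overall, the cross-section is a single solid region. Undo the 70° rotation: the query point maps to (30.002, 8.792) in the un-rotated model frame. The nearest boundary edge runs (29.50, 22.00)→(29.50, 0.00); distance from the point to it = 0.50 mm. The point is not inside any of the regions above, so it lies outside the cross-section (0.50 mm from the nearest boundary).

outside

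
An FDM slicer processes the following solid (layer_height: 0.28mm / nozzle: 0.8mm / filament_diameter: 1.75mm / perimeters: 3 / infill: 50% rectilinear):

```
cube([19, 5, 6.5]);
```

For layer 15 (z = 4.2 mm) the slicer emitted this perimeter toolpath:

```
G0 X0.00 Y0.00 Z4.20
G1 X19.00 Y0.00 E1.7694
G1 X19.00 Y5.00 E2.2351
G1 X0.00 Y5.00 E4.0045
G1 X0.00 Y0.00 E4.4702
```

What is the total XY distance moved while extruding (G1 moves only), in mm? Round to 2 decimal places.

Sum the Euclidean lengths of each G1 segment: total = 48.00 mm.

48.00 mm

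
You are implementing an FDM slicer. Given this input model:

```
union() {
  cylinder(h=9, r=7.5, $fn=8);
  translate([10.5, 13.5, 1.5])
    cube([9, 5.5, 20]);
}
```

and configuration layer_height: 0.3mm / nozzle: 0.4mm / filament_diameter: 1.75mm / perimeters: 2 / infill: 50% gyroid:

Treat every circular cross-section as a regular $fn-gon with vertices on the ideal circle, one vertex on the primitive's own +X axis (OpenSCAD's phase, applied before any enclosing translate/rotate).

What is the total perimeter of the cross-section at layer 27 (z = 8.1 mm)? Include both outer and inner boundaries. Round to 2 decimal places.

74.92 mm

At z = 8.1 mm: the r=7.5 cylinder contributes a regular 8-gon of circumradius 7.5 (perimeter = 2·8·7.500·sin(180°/8) = 45.92 mm); the cube at (10.5, 13.5) is present — its section is the full 9×5.5 rectangle (perimeter 29.00 mm); Combining (union): the 2 present regions are separate (no shared area or edge), so areas and boundary lengths simply add and each stays a separate island — boundary = 74.92 mm. Overall, the cross-section has 2 separate islands. Total boundary length (outer) = 74.92 mm.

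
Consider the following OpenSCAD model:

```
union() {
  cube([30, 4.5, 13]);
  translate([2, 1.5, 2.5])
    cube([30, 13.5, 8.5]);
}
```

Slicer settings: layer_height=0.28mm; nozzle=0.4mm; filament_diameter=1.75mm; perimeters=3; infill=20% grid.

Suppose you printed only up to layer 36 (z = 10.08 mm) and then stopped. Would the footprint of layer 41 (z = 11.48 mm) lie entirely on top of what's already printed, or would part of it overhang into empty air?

Compare the two slices. At z = 10.08: the cube (footprint 30×4.5) is included at this height (area 135.00 mm²); the 30×13.5 cube at (2, 1.5) contributes its full rectangle (area 405.00 mm²); Taking the union: the regions partially overlap — summed areas 540.00 mm² minus the doubly-counted overlap 84.00 mm² gives 456.00 mm² — area = 456.00 mm². At z = 11.48: the cube is present — its section is the full 30×4.5 rectangle (area 135.00 mm²); the cube at (2, 1.5) is not intersected at this z (z outside [2.5, 11]); Combining (union): only the 30×4.5 cube is present, so the union is just that shape — area = 135.00 mm². Checking containment: the cross-section at z = 11.48 is a subset of the cross-section at z = 10.08.

entirely on top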